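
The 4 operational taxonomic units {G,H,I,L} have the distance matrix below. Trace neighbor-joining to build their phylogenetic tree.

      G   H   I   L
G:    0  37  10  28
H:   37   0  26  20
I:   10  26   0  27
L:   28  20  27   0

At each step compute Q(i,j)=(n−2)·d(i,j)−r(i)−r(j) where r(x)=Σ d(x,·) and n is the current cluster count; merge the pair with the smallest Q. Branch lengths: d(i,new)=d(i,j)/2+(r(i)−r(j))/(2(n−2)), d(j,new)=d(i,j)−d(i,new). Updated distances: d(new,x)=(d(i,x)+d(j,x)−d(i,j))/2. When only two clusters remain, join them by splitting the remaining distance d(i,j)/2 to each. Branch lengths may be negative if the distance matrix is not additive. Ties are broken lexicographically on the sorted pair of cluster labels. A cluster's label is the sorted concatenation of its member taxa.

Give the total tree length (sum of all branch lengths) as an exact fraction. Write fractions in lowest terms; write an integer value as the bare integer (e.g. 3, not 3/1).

89/2

1. join G+I (d=10, Q=-118) ⇒ GI; edges |G|=8, |I|=2
  updated: d(GI,H)=53/2, d(GI,L)=45/2
2. join GI+H (d=53/2, Q=-69) ⇒ GHI; edges |GI|=29/2, |H|=12
  updated: d(GHI,L)=8
3. join GHI+L (d=8) ⇒ GHIL; edges |GHI|=4, |L|=4
final tree: (((G:8,I:2):29/2,H:12):4,L:4)
total length: 89/2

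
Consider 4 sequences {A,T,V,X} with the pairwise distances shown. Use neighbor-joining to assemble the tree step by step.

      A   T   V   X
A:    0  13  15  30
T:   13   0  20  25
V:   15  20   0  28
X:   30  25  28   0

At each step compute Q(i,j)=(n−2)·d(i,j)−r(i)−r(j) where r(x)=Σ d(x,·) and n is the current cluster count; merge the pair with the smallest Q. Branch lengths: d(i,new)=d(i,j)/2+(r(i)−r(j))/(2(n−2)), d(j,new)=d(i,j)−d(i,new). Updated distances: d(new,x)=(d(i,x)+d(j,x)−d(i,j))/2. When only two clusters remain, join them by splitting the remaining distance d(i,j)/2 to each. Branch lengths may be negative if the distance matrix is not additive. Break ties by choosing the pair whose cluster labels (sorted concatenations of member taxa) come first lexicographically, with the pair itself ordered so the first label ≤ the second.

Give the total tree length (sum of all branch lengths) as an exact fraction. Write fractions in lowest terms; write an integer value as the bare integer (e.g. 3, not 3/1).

1. join A+V (d=15, Q=-91) ⇒ AV; edges |A|=25/4, |V|=35/4
  updated: d(AV,T)=9, d(AV,X)=43/2
2. join AV+T (d=9, Q=-111/2) ⇒ ATV; edges |AV|=11/4, |T|=25/4
  updated: d(ATV,X)=75/4
3. join ATV+X (d=75/4) ⇒ ATVX; edges |ATV|=75/8, |X|=75/8
final tree: (((A:25/4,V:35/4):11/4,T:25/4):75/8,X:75/8)
total length: 171/4

171/4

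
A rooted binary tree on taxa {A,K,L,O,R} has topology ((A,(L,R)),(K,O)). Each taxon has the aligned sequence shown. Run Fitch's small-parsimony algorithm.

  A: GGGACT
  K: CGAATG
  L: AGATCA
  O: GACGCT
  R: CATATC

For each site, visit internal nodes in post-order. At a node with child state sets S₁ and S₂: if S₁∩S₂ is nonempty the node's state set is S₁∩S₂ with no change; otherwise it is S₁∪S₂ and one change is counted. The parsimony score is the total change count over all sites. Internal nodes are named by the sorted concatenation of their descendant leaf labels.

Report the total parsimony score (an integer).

15

site 0, node LR: L={A} ∪ R={C} → {A,C} (+1)
site 0, node ALR: A={G} ∪ LR={A,C} → {A,C,G} (+1)
site 0, node KO: K={C} ∪ O={G} → {C,G} (+1)
site 0, node AKLOR: ALR={A,C,G} ∩ KO={C,G} → {C,G} (+0)
site 1, node LR: L={G} ∪ R={A} → {A,G} (+1)
site 1, node ALR: A={G} ∩ LR={A,G} → {G} (+0)
site 1, node KO: K={G} ∪ O={A} → {A,G} (+1)
site 1, node AKLOR: ALR={G} ∩ KO={A,G} → {G} (+0)
site 2, node LR: L={A} ∪ R={T} → {A,T} (+1)
site 2, node ALR: A={G} ∪ LR={A,T} → {A,G,T} (+1)
site 2, node KO: K={A} ∪ O={C} → {A,C} (+1)
site 2, node AKLOR: ALR={A,G,T} ∩ KO={A,C} → {A} (+0)
site 3, node LR: L={T} ∪ R={A} → {A,T} (+1)
site 3, node ALR: A={A} ∩ LR={A,T} → {A} (+0)
site 3, node KO: K={A} ∪ O={G} → {A,G} (+1)
site 3, node AKLOR: ALR={A} ∩ KO={A,G} → {A} (+0)
site 4, node LR: L={C} ∪ R={T} → {C,T} (+1)
site 4, node ALR: A={C} ∩ LR={C,T} → {C} (+0)
site 4, node KO: K={T} ∪ O={C} → {C,T} (+1)
site 4, node AKLOR: ALR={C} ∩ KO={C,T} → {C} (+0)
site 5, node LR: L={A} ∪ R={C} → {A,C} (+1)
site 5, node ALR: A={T} ∪ LR={A,C} → {A,C,T} (+1)
site 5, node KO: K={G} ∪ O={T} → {G,T} (+1)
site 5, node AKLOR: ALR={A,C,T} ∩ KO={G,T} → {T} (+0)
per-site changes: [3, 2, 3, 2, 2, 3]; total = 15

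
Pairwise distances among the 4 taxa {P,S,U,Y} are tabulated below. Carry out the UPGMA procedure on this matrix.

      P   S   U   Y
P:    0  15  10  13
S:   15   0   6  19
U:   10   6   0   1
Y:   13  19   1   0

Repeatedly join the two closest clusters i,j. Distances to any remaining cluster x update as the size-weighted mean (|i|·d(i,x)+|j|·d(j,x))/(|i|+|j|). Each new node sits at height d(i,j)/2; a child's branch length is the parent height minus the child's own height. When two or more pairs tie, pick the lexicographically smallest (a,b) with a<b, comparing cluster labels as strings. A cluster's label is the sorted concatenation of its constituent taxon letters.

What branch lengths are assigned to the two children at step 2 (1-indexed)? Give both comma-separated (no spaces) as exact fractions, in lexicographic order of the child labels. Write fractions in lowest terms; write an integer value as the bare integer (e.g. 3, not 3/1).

1. join U+Y (d=1) ⇒ UY; edges |U|=1/2, |Y|=1/2
  updated: d(P,UY)=23/2, d(S,UY)=25/2
2. join P+UY (d=23/2) ⇒ PUY; edges |P|=23/4, |UY|=21/4
  updated: d(PUY,S)=40/3
3. join PUY+S (d=40/3) ⇒ PSUY; edges |PUY|=11/12, |S|=20/3
final tree: ((P:23/4,(U:1/2,Y:1/2):21/4):11/12,S:20/3)
total length: 235/12

23/4,21/4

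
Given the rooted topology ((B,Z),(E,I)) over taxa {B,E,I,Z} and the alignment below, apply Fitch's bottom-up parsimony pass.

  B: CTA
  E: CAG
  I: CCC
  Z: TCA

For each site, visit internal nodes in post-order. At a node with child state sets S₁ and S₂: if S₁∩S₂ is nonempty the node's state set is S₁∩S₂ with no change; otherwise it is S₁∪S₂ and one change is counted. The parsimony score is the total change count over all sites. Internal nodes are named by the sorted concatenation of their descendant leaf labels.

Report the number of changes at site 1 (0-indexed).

2

[col 0] BZ: children B:{C}, Z:{T} ∪→ {C,T}; cost 1
[col 0] EI: children E:{C}, I:{C} ∩→ {C}; cost 0
[col 0] BEIZ: children BZ:{C,T}, EI:{C} ∩→ {C}; cost 0
[col 1] BZ: children B:{T}, Z:{C} ∪→ {C,T}; cost 1
[col 1] EI: children E:{A}, I:{C} ∪→ {A,C}; cost 1
[col 1] BEIZ: children BZ:{C,T}, EI:{A,C} ∩→ {C}; cost 0
[col 2] BZ: children B:{A}, Z:{A} ∩→ {A}; cost 0
[col 2] EI: children E:{G}, I:{C} ∪→ {C,G}; cost 1
[col 2] BEIZ: children BZ:{A}, EI:{C,G} ∪→ {A,C,G}; cost 1
per-site changes: [1, 2, 2]; total = 5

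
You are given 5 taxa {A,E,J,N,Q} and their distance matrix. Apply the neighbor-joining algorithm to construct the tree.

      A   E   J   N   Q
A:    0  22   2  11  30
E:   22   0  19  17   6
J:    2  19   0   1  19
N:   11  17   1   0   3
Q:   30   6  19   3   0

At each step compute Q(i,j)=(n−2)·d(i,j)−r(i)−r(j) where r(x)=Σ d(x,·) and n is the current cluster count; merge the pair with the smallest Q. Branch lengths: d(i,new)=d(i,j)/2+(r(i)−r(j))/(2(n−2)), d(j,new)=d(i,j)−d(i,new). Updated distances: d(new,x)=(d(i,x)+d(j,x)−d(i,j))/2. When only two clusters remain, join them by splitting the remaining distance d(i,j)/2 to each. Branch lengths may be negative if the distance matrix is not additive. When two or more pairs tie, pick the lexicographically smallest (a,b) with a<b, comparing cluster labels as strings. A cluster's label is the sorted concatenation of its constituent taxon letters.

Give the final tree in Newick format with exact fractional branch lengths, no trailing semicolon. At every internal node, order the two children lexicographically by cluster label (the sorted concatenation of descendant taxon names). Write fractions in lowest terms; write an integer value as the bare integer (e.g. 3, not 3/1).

1. join E+Q (d=6, Q=-104) ⇒ EQ; edges |E|=4, |Q|=2
  updated: d(A,EQ)=23, d(EQ,J)=16, d(EQ,N)=7
2. join A+J (d=2, Q=-51) ⇒ AJ; edges |A|=21/4, |J|=-13/4
  updated: d(AJ,EQ)=37/2, d(AJ,N)=5
3. join AJ+EQ (d=37/2, Q=-61/2) ⇒ AEJQ; edges |AJ|=33/4, |EQ|=41/4
  updated: d(AEJQ,N)=-13/4
4. join AEJQ+N (d=-13/4) ⇒ AEJNQ; edges |AEJQ|=-13/8, |N|=-13/8
final tree: (((A:21/4,J:-13/4):33/4,(E:4,Q:2):41/4):-13/8,N:-13/8)
total length: 93/4

(((A:21/4,J:-13/4):33/4,(E:4,Q:2):41/4):-13/8,N:-13/8)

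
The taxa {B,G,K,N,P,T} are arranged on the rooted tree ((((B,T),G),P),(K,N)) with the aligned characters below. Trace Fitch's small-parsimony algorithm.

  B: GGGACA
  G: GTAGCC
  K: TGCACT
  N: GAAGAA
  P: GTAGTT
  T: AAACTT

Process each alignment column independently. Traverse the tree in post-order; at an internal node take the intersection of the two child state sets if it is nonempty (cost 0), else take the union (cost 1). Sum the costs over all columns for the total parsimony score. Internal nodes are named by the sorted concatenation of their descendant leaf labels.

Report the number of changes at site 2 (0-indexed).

site 0, node BT: B={G} ∪ T={A} → {A,G} (+1)
site 0, node BGT: BT={A,G} ∩ G={G} → {G} (+0)
site 0, node BGPT: BGT={G} ∩ P={G} → {G} (+0)
site 0, node KN: K={T} ∪ N={G} → {G,T} (+1)
site 0, node BGKNPT: BGPT={G} ∩ KN={G,T} → {G} (+0)
site 1, node BT: B={G} ∪ T={A} → {A,G} (+1)
site 1, node BGT: BT={A,G} ∪ G={T} → {A,G,T} (+1)
site 1, node BGPT: BGT={A,G,T} ∩ P={T} → {T} (+0)
site 1, node KN: K={G} ∪ N={A} → {A,G} (+1)
site 1, node BGKNPT: BGPT={T} ∪ KN={A,G} → {A,G,T} (+1)
site 2, node BT: B={G} ∪ T={A} → {A,G} (+1)
site 2, node BGT: BT={A,G} ∩ G={A} → {A} (+0)
site 2, node BGPT: BGT={A} ∩ P={A} → {A} (+0)
site 2, node KN: K={C} ∪ N={A} → {A,C} (+1)
site 2, node BGKNPT: BGPT={A} ∩ KN={A,C} → {A} (+0)
site 3, node BT: B={A} ∪ T={C} → {A,C} (+1)
site 3, node BGT: BT={A,C} ∪ G={G} → {A,C,G} (+1)
site 3, node BGPT: BGT={A,C,G} ∩ P={G} → {G} (+0)
site 3, node KN: K={A} ∪ N={G} → {A,G} (+1)
site 3, node BGKNPT: BGPT={G} ∩ KN={A,G} → {G} (+0)
site 4, node BT: B={C} ∪ T={T} → {C,T} (+1)
site 4, node BGT: BT={C,T} ∩ G={C} → {C} (+0)
site 4, node BGPT: BGT={C} ∪ P={T} → {C,T} (+1)
site 4, node KN: K={C} ∪ N={A} → {A,C} (+1)
site 4, node BGKNPT: BGPT={C,T} ∩ KN={A,C} → {C} (+0)
site 5, node BT: B={A} ∪ T={T} → {A,T} (+1)
site 5, node BGT: BT={A,T} ∪ G={C} → {A,C,T} (+1)
site 5, node BGPT: BGT={A,C,T} ∩ P={T} → {T} (+0)
site 5, node KN: K={T} ∪ N={A} → {A,T} (+1)
site 5, node BGKNPT: BGPT={T} ∩ KN={A,T} → {T} (+0)
per-site changes: [2, 4, 2, 3, 3, 3]; total = 17

2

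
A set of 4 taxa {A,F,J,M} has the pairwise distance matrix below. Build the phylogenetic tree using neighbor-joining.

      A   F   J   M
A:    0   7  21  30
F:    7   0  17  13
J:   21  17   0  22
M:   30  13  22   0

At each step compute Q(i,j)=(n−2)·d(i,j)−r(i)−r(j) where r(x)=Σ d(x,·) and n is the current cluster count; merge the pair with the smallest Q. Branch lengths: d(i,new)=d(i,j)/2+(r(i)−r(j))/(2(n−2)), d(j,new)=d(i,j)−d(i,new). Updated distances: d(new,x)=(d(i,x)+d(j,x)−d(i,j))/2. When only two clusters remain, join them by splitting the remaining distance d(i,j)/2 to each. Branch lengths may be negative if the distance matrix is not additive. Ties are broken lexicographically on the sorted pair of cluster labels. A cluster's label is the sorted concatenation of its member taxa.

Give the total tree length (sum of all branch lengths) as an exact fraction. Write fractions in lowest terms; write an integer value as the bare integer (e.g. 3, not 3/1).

139/4

1. join A+F (d=7, Q=-81) ⇒ AF; edges |A|=35/4, |F|=-7/4
  updated: d(AF,J)=31/2, d(AF,M)=18
2. join AF+J (d=31/2, Q=-111/2) ⇒ AFJ; edges |AF|=23/4, |J|=39/4
  updated: d(AFJ,M)=49/4
3. join AFJ+M (d=49/4) ⇒ AFJM; edges |AFJ|=49/8, |M|=49/8
final tree: (((A:35/4,F:-7/4):23/4,J:39/4):49/8,M:49/8)
total length: 139/4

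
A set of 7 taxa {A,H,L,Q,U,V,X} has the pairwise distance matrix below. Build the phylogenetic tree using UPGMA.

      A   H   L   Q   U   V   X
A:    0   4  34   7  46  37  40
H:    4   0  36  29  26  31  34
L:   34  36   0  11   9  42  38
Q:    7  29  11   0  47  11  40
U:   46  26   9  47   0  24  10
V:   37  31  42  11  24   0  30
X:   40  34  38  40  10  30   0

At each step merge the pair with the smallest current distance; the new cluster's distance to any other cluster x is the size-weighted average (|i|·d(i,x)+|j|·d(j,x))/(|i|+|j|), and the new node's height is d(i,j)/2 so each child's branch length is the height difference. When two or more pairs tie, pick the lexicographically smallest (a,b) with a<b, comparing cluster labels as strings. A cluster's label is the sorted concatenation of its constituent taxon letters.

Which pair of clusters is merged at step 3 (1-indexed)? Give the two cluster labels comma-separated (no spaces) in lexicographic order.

Q,V

1. join A+H (d=4) ⇒ AH; edges |A|=2, |H|=2
  updated: d(AH,L)=35, d(AH,Q)=18, d(AH,U)=36, d(AH,V)=34, d(AH,X)=37
2. join L+U (d=9) ⇒ LU; edges |L|=9/2, |U|=9/2
  updated: d(AH,LU)=71/2, d(LU,Q)=29, d(LU,V)=33, d(LU,X)=24
3. join Q+V (d=11) ⇒ QV; edges |Q|=11/2, |V|=11/2
  updated: d(AH,QV)=26, d(LU,QV)=31, d(QV,X)=35
4. join LU+X (d=24) ⇒ LUX; edges |LU|=15/2, |X|=12
  updated: d(AH,LUX)=36, d(LUX,QV)=97/3
5. join AH+QV (d=26) ⇒ AHQV; edges |AH|=11, |QV|=15/2
  updated: d(AHQV,LUX)=205/6
6. join AHQV+LUX (d=205/6) ⇒ AHLQUVX; edges |AHQV|=49/12, |LUX|=61/12
final tree: (((A:2,H:2):11,(Q:11/2,V:11/2):15/2):49/12,((L:9/2,U:9/2):15/2,X:12):61/12)
total length: 427/6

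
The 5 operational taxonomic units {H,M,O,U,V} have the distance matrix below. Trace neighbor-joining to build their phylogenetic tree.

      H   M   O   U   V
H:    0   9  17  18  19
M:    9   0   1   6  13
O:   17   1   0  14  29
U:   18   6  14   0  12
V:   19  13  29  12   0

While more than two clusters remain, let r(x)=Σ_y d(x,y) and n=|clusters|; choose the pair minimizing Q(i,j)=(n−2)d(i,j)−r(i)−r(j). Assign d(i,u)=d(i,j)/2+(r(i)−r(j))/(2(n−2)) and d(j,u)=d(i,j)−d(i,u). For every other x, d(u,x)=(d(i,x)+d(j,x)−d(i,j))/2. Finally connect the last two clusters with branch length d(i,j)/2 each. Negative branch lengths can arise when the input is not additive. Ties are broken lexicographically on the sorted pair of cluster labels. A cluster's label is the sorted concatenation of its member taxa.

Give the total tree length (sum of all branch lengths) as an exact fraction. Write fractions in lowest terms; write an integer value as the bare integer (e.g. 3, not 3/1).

30

iteration 1: select M,O (d=1, Q=-87); attach at lengths (-29/6, 35/6); label the merged cluster MO
  updated: d(H,MO)=25/2, d(MO,U)=19/2, d(MO,V)=41/2
iteration 2: select H,MO (d=25/2, Q=-67); attach at lengths (8, 9/2); label the merged cluster HMO
  updated: d(HMO,U)=15/2, d(HMO,V)=27/2
iteration 3: select HMO,U (d=15/2, Q=-33); attach at lengths (9/2, 3); label the merged cluster HMOU
  updated: d(HMOU,V)=9
iteration 4: select HMOU,V (d=9); attach at lengths (9/2, 9/2); label the merged cluster HMOUV
final tree: (((H:8,(M:-29/6,O:35/6):9/2):9/2,U:3):9/2,V:9/2)
total length: 30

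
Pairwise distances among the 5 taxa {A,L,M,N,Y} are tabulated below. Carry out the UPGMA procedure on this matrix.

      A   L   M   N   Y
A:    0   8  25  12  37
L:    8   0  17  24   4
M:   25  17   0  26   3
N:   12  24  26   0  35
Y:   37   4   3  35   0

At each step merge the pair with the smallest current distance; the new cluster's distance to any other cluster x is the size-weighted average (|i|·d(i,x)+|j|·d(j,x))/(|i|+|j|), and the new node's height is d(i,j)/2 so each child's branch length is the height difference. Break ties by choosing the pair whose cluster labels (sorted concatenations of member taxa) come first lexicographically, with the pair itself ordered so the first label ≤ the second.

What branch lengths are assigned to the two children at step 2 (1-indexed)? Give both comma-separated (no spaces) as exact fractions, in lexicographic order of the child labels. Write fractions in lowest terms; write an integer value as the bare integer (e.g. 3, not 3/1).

1. join M+Y (d=3) ⇒ MY; edges |M|=3/2, |Y|=3/2
  updated: d(A,MY)=31, d(L,MY)=21/2, d(MY,N)=61/2
2. join A+L (d=8) ⇒ AL; edges |A|=4, |L|=4
  updated: d(AL,MY)=83/4, d(AL,N)=18
3. join AL+N (d=18) ⇒ ALN; edges |AL|=5, |N|=9
  updated: d(ALN,MY)=24
4. join ALN+MY (d=24) ⇒ ALMNY; edges |ALN|=3, |MY|=21/2
final tree: (((A:4,L:4):5,N:9):3,(M:3/2,Y:3/2):21/2)
total length: 77/2

4,4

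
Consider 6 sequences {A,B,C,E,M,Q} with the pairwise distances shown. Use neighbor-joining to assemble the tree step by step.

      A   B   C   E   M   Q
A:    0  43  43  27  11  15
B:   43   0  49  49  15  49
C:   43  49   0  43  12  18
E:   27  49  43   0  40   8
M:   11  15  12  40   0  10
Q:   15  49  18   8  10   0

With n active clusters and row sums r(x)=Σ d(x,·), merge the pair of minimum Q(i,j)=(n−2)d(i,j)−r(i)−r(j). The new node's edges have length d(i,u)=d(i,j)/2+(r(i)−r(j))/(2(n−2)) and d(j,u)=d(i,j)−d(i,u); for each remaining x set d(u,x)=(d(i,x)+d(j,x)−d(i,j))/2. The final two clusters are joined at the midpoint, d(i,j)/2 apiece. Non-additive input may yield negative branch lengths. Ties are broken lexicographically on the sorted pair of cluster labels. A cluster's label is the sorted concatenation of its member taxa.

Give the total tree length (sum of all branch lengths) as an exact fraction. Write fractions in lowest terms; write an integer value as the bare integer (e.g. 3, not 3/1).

step 1: merge (E,Q) at d=8, Q=-235; branch lengths E→99/8, Q→-35/8; new cluster EQ
  updated: d(A,EQ)=17, d(B,EQ)=45, d(C,EQ)=53/2, d(EQ,M)=21
step 2: merge (A,EQ) at d=17, Q=-345/2; branch lengths A→37/4, EQ→31/4; new cluster AEQ
  updated: d(AEQ,B)=71/2, d(AEQ,C)=105/4, d(AEQ,M)=15/2
step 3: merge (AEQ,C) at d=105/4, Q=-104; branch lengths AEQ→69/8, C→141/8; new cluster ACEQ
  updated: d(ACEQ,B)=233/8, d(ACEQ,M)=-27/8
step 4: merge (ACEQ,B) at d=233/8, Q=-163/4; branch lengths ACEQ→43/8, B→95/4; new cluster ABCEQ
  updated: d(ABCEQ,M)=-35/4
step 5: merge (ABCEQ,M) at d=-35/4; branch lengths ABCEQ→-35/8, M→-35/8; new cluster ABCEMQ
final tree: ((((A:37/4,(E:99/8,Q:-35/8):31/4):69/8,C:141/8):43/8,B:95/4):-35/8,M:-35/8)
total length: 573/8

573/8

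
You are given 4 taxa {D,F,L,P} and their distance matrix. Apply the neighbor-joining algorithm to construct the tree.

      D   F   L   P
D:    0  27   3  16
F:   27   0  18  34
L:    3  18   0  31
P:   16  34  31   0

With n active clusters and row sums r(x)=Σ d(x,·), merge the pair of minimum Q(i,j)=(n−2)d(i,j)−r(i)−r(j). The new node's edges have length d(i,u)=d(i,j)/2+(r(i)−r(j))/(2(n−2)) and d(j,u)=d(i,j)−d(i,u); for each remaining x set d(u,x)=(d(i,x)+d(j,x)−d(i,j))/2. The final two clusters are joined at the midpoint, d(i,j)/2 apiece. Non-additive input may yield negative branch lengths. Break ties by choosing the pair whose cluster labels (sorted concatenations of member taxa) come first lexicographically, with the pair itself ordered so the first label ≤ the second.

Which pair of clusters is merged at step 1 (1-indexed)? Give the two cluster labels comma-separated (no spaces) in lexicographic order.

D,P

iteration 1: select D,P (d=16, Q=-95); attach at lengths (-3/4, 67/4); label the merged cluster DP
  updated: d(DP,F)=45/2, d(DP,L)=9
iteration 2: select DP,F (d=45/2, Q=-99/2); attach at lengths (27/4, 63/4); label the merged cluster DFP
  updated: d(DFP,L)=9/4
iteration 3: select DFP,L (d=9/4); attach at lengths (9/8, 9/8); label the merged cluster DFLP
final tree: (((D:-3/4,P:67/4):27/4,F:63/4):9/8,L:9/8)
total length: 163/4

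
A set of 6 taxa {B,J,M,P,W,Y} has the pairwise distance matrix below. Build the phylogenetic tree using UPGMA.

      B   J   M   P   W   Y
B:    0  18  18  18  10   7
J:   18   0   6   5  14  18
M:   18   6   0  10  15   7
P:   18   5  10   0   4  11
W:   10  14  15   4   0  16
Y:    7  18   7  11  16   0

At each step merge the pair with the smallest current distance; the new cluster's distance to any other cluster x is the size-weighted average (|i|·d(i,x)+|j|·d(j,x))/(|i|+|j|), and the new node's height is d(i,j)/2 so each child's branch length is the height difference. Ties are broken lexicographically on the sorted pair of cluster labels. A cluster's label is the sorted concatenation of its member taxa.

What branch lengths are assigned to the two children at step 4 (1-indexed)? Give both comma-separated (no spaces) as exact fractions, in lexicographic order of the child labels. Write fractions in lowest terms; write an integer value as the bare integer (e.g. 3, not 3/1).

5/2,7/2

iteration 1: select P,W (d=4); attach at lengths (2, 2); label the merged cluster PW
  updated: d(B,PW)=14, d(J,PW)=19/2, d(M,PW)=25/2, d(PW,Y)=27/2
iteration 2: select J,M (d=6); attach at lengths (3, 3); label the merged cluster JM
  updated: d(B,JM)=18, d(JM,PW)=11, d(JM,Y)=25/2
iteration 3: select B,Y (d=7); attach at lengths (7/2, 7/2); label the merged cluster BY
  updated: d(BY,JM)=61/4, d(BY,PW)=55/4
iteration 4: select JM,PW (d=11); attach at lengths (5/2, 7/2); label the merged cluster JMPW
  updated: d(BY,JMPW)=29/2
iteration 5: select BY,JMPW (d=29/2); attach at lengths (15/4, 7/4); label the merged cluster BJMPWY
final tree: ((B:7/2,Y:7/2):15/4,((J:3,M:3):5/2,(P:2,W:2):7/2):7/4)
total length: 57/2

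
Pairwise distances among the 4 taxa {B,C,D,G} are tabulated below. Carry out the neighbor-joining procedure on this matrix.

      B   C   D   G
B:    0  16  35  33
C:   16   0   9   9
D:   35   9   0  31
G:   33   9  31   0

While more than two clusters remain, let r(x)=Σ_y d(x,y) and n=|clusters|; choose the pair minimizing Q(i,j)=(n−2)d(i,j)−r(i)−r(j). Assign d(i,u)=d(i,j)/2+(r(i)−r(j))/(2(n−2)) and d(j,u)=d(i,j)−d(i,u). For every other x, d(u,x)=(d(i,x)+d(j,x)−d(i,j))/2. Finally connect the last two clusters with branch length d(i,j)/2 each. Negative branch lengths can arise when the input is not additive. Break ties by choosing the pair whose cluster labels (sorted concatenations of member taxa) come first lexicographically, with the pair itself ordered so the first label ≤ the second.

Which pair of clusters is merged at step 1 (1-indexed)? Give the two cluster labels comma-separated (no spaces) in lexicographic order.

B,G

1. join B+G (d=33, Q=-91) ⇒ BG; edges |B|=77/4, |G|=55/4
  updated: d(BG,C)=-4, d(BG,D)=33/2
2. join BG+C (d=-4, Q=-43/2) ⇒ BCG; edges |BG|=7/4, |C|=-23/4
  updated: d(BCG,D)=59/4
3. join BCG+D (d=59/4) ⇒ BCDG; edges |BCG|=59/8, |D|=59/8
final tree: (((B:77/4,G:55/4):7/4,C:-23/4):59/8,D:59/8)
total length: 175/4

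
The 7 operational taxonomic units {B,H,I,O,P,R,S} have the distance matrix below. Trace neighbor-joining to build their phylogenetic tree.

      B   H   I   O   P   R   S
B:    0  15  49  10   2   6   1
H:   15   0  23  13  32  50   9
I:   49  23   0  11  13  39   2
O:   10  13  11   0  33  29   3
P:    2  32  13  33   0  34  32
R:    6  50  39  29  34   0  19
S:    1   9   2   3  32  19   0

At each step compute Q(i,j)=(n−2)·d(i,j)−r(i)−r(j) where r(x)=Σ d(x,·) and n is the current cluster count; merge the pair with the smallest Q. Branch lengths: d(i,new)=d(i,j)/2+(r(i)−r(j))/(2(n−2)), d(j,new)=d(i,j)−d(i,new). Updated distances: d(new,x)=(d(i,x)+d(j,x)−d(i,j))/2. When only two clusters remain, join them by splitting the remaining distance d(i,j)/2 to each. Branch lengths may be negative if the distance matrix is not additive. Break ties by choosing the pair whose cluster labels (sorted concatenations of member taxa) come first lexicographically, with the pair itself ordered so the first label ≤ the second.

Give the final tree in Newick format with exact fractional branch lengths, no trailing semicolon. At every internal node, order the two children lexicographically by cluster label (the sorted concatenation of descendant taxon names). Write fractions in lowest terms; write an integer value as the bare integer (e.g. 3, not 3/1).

iteration 1: select B,R (d=6, Q=-230); attach at lengths (-32/5, 62/5); label the merged cluster BR
  updated: d(BR,H)=59/2, d(BR,I)=41, d(BR,O)=33/2, d(BR,P)=15, d(BR,S)=7
iteration 2: select BR,P (d=15, Q=-174); attach at lengths (11/2, 19/2); label the merged cluster BPR
  updated: d(BPR,H)=93/4, d(BPR,I)=39/2, d(BPR,O)=69/4, d(BPR,S)=12
iteration 3: select I,S (d=2, Q=-151/2); attach at lengths (71/12, -47/12); label the merged cluster IS
  updated: d(BPR,IS)=59/4, d(H,IS)=15, d(IS,O)=6
iteration 4: select BPR,IS (d=59/4, Q=-123/2); attach at lengths (49/4, 5/2); label the merged cluster BIPRS
  updated: d(BIPRS,H)=47/4, d(BIPRS,O)=17/4
iteration 5: select BIPRS,H (d=47/4, Q=-29); attach at lengths (3/2, 41/4); label the merged cluster BHIPRS
  updated: d(BHIPRS,O)=11/4
iteration 6: select BHIPRS,O (d=11/4); attach at lengths (11/8, 11/8); label the merged cluster BHIOPRS
final tree: (((((B:-32/5,R:62/5):11/2,P:19/2):49/4,(I:71/12,S:-47/12):5/2):3/2,H:41/4):11/8,O:11/8)
total length: 209/4

(((((B:-32/5,R:62/5):11/2,P:19/2):49/4,(I:71/12,S:-47/12):5/2):3/2,H:41/4):11/8,O:11/8)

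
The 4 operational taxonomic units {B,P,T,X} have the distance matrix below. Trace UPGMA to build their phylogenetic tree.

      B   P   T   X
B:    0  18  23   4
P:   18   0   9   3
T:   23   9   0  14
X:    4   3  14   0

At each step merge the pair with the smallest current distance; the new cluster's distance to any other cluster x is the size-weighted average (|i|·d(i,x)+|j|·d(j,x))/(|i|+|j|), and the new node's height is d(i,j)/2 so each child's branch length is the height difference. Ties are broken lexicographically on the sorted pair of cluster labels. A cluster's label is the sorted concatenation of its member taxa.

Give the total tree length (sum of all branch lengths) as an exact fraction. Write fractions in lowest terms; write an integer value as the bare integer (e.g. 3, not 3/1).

step 1: merge (P,X) at d=3; branch lengths P→3/2, X→3/2; new cluster PX
  updated: d(B,PX)=11, d(PX,T)=23/2
step 2: merge (B,PX) at d=11; branch lengths B→11/2, PX→4; new cluster BPX
  updated: d(BPX,T)=46/3
step 3: merge (BPX,T) at d=46/3; branch lengths BPX→13/6, T→23/3; new cluster BPTX
final tree: ((B:11/2,(P:3/2,X:3/2):4):13/6,T:23/3)
total length: 67/3

67/3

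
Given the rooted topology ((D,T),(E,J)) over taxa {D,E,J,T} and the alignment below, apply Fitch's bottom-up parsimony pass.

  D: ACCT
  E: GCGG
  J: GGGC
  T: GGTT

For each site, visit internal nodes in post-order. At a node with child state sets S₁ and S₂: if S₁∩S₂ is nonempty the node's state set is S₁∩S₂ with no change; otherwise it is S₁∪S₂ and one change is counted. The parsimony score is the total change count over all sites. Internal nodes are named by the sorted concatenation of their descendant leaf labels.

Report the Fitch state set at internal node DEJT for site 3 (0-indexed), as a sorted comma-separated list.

site 0, node DT: D={A} ∪ T={G} → {A,G} (+1)
site 0, node EJ: E={G} ∩ J={G} → {G} (+0)
site 0, node DEJT: DT={A,G} ∩ EJ={G} → {G} (+0)
site 1, node DT: D={C} ∪ T={G} → {C,G} (+1)
site 1, node EJ: E={C} ∪ J={G} → {C,G} (+1)
site 1, node DEJT: DT={C,G} ∩ EJ={C,G} → {C,G} (+0)
site 2, node DT: D={C} ∪ T={T} → {C,T} (+1)
site 2, node EJ: E={G} ∩ J={G} → {G} (+0)
site 2, node DEJT: DT={C,T} ∪ EJ={G} → {C,G,T} (+1)
site 3, node DT: D={T} ∩ T={T} → {T} (+0)
site 3, node EJ: E={G} ∪ J={C} → {C,G} (+1)
site 3, node DEJT: DT={T} ∪ EJ={C,G} → {C,G,T} (+1)
per-site changes: [1, 2, 2, 2]; total = 7

C,G,T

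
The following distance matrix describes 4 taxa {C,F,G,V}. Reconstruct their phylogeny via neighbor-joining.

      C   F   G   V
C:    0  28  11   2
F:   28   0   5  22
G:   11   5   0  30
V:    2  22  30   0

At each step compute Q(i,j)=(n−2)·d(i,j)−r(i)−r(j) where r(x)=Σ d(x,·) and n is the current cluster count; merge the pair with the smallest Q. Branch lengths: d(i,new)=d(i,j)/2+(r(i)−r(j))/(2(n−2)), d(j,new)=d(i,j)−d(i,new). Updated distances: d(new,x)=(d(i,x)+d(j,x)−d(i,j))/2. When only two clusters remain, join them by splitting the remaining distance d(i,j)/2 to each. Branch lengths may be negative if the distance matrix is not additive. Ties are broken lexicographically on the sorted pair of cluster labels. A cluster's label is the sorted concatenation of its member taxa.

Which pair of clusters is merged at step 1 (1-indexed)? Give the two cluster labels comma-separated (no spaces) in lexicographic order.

C,V

step 1: merge (C,V) at d=2, Q=-91; branch lengths C→-9/4, V→17/4; new cluster CV
  updated: d(CV,F)=24, d(CV,G)=39/2
step 2: merge (CV,F) at d=24, Q=-97/2; branch lengths CV→77/4, F→19/4; new cluster CFV
  updated: d(CFV,G)=1/4
step 3: merge (CFV,G) at d=1/4; branch lengths CFV→1/8, G→1/8; new cluster CFGV
final tree: (((C:-9/4,V:17/4):77/4,F:19/4):1/8,G:1/8)
total length: 105/4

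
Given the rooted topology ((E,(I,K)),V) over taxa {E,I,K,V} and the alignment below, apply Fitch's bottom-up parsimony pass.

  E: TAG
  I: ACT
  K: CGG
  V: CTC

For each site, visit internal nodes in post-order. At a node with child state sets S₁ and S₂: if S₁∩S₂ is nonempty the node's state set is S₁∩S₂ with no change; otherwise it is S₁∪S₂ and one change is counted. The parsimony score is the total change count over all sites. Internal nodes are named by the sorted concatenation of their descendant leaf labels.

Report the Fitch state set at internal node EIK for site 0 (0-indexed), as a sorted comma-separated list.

A,C,T

site 0, node IK: I={A} ∪ K={C} → {A,C} (+1)
site 0, node EIK: E={T} ∪ IK={A,C} → {A,C,T} (+1)
site 0, node EIKV: EIK={A,C,T} ∩ V={C} → {C} (+0)
site 1, node IK: I={C} ∪ K={G} → {C,G} (+1)
site 1, node EIK: E={A} ∪ IK={C,G} → {A,C,G} (+1)
site 1, node EIKV: EIK={A,C,G} ∪ V={T} → {A,C,G,T} (+1)
site 2, node IK: I={T} ∪ K={G} → {G,T} (+1)
site 2, node EIK: E={G} ∩ IK={G,T} → {G} (+0)
site 2, node EIKV: EIK={G} ∪ V={C} → {C,G} (+1)
per-site changes: [2, 3, 2]; total = 7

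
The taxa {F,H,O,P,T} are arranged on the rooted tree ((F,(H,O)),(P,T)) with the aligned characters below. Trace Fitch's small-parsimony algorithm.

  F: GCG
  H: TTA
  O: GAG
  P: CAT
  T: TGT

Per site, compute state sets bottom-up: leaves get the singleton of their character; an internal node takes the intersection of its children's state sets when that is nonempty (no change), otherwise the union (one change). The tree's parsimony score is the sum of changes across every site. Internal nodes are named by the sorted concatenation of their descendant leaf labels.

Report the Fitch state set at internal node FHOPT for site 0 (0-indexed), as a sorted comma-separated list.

[col 0] HO: children H:{T}, O:{G} ∪→ {G,T}; cost 1
[col 0] FHO: children F:{G}, HO:{G,T} ∩→ {G}; cost 0
[col 0] PT: children P:{C}, T:{T} ∪→ {C,T}; cost 1
[col 0] FHOPT: children FHO:{G}, PT:{C,T} ∪→ {C,G,T}; cost 1
[col 1] HO: children H:{T}, O:{A} ∪→ {A,T}; cost 1
[col 1] FHO: children F:{C}, HO:{A,T} ∪→ {A,C,T}; cost 1
[col 1] PT: children P:{A}, T:{G} ∪→ {A,G}; cost 1
[col 1] FHOPT: children FHO:{A,C,T}, PT:{A,G} ∩→ {A}; cost 0
[col 2] HO: children H:{A}, O:{G} ∪→ {A,G}; cost 1
[col 2] FHO: children F:{G}, HO:{A,G} ∩→ {G}; cost 0
[col 2] PT: children P:{T}, T:{T} ∩→ {T}; cost 0
[col 2] FHOPT: children FHO:{G}, PT:{T} ∪→ {G,T}; cost 1
per-site changes: [3, 3, 2]; total = 8

C,G,T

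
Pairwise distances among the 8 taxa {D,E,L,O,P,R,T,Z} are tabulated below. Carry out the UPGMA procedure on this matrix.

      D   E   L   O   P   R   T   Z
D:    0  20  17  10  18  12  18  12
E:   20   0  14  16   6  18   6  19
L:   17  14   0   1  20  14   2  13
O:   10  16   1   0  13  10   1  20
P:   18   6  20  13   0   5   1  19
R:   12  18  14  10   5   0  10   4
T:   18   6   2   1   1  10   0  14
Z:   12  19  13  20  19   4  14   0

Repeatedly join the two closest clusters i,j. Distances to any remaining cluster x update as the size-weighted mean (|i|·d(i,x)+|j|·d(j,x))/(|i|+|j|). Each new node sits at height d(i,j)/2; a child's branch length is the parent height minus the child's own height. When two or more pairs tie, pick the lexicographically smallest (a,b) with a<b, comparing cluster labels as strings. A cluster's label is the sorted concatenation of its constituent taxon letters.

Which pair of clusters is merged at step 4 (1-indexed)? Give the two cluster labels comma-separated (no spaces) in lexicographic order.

E,PT

iteration 1: select L,O (d=1); attach at lengths (1/2, 1/2); label the merged cluster LO
  updated: d(D,LO)=27/2, d(E,LO)=15, d(LO,P)=33/2, d(LO,R)=12, d(LO,T)=3/2, d(LO,Z)=33/2
iteration 2: select P,T (d=1); attach at lengths (1/2, 1/2); label the merged cluster PT
  updated: d(D,PT)=18, d(E,PT)=6, d(LO,PT)=9, d(PT,R)=15/2, d(PT,Z)=33/2
iteration 3: select R,Z (d=4); attach at lengths (2, 2); label the merged cluster RZ
  updated: d(D,RZ)=12, d(E,RZ)=37/2, d(LO,RZ)=57/4, d(PT,RZ)=12
iteration 4: select E,PT (d=6); attach at lengths (3, 5/2); label the merged cluster EPT
  updated: d(D,EPT)=56/3, d(EPT,LO)=11, d(EPT,RZ)=85/6
iteration 5: select EPT,LO (d=11); attach at lengths (5/2, 5); label the merged cluster ELOPT
  updated: d(D,ELOPT)=83/5, d(ELOPT,RZ)=71/5
iteration 6: select D,RZ (d=12); attach at lengths (6, 4); label the merged cluster DRZ
  updated: d(DRZ,ELOPT)=15
iteration 7: select DRZ,ELOPT (d=15); attach at lengths (3/2, 2); label the merged cluster DELOPRTZ
final tree: ((D:6,(R:2,Z:2):4):3/2,((E:3,(P:1/2,T:1/2):5/2):5/2,(L:1/2,O:1/2):5):2)
total length: 65/2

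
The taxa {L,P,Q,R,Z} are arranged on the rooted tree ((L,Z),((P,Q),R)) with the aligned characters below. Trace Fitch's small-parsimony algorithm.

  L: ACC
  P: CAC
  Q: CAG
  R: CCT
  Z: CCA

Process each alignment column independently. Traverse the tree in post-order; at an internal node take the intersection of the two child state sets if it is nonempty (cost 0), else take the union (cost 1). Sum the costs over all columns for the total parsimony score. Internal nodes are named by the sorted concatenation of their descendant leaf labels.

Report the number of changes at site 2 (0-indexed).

LZ@0: {A} ∪ {C} = {A,C} (union, +1)
PQ@0: {C} ∩ {C} = {C} (intersection, +0)
PQR@0: {C} ∩ {C} = {C} (intersection, +0)
LPQRZ@0: {A,C} ∩ {C} = {C} (intersection, +0)
LZ@1: {C} ∩ {C} = {C} (intersection, +0)
PQ@1: {A} ∩ {A} = {A} (intersection, +0)
PQR@1: {A} ∪ {C} = {A,C} (union, +1)
LPQRZ@1: {C} ∩ {A,C} = {C} (intersection, +0)
LZ@2: {C} ∪ {A} = {A,C} (union, +1)
PQ@2: {C} ∪ {G} = {C,G} (union, +1)
PQR@2: {C,G} ∪ {T} = {C,G,T} (union, +1)
LPQRZ@2: {A,C} ∩ {C,G,T} = {C} (intersection, +0)
per-site changes: [1, 1, 3]; total = 5

3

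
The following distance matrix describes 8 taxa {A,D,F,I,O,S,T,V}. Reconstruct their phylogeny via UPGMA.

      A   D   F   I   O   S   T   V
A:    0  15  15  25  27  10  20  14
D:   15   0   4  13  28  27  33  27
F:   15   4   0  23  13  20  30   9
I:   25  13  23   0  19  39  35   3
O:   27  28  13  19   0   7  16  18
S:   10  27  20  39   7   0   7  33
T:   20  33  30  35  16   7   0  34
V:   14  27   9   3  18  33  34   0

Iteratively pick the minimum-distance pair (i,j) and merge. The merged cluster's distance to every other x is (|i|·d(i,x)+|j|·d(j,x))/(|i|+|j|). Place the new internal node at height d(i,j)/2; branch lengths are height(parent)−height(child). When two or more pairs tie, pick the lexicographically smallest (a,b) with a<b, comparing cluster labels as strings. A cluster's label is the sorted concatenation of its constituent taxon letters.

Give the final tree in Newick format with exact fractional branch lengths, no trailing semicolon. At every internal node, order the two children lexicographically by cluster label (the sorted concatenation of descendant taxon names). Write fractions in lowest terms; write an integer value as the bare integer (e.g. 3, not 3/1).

step 1: merge (I,V) at d=3; branch lengths I→3/2, V→3/2; new cluster IV
  updated: d(A,IV)=39/2, d(D,IV)=20, d(F,IV)=16, d(IV,O)=37/2, d(IV,S)=36, d(IV,T)=69/2
step 2: merge (D,F) at d=4; branch lengths D→2, F→2; new cluster DF
  updated: d(A,DF)=15, d(DF,IV)=18, d(DF,O)=41/2, d(DF,S)=47/2, d(DF,T)=63/2
step 3: merge (O,S) at d=7; branch lengths O→7/2, S→7/2; new cluster OS
  updated: d(A,OS)=37/2, d(DF,OS)=22, d(IV,OS)=109/4, d(OS,T)=23/2
step 4: merge (OS,T) at d=23/2; branch lengths OS→9/4, T→23/4; new cluster OST
  updated: d(A,OST)=19, d(DF,OST)=151/6, d(IV,OST)=89/3
step 5: merge (A,DF) at d=15; branch lengths A→15/2, DF→11/2; new cluster ADF
  updated: d(ADF,IV)=37/2, d(ADF,OST)=208/9
step 6: merge (ADF,IV) at d=37/2; branch lengths ADF→7/4, IV→31/4; new cluster ADFIV
  updated: d(ADFIV,OST)=386/15
step 7: merge (ADFIV,OST) at d=386/15; branch lengths ADFIV→217/60, OST→427/60; new cluster ADFIOSTV
final tree: (((A:15/2,(D:2,F:2):11/2):7/4,(I:3/2,V:3/2):31/4):217/60,((O:7/2,S:7/2):9/4,T:23/4):427/60)
total length: 1657/30

(((A:15/2,(D:2,F:2):11/2):7/4,(I:3/2,V:3/2):31/4):217/60,((O:7/2,S:7/2):9/4,T:23/4):427/60)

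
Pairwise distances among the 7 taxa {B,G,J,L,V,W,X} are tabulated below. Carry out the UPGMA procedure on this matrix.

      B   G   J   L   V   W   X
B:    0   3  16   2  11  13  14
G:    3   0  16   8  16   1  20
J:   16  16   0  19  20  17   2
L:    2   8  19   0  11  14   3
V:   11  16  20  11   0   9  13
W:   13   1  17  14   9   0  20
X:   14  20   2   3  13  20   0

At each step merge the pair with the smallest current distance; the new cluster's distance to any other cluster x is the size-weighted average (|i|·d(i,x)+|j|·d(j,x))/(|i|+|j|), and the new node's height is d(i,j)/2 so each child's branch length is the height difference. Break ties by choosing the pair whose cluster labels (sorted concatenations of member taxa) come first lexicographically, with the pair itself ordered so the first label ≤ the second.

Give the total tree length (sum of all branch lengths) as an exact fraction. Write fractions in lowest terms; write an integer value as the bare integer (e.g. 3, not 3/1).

iteration 1: select G,W (d=1); attach at lengths (1/2, 1/2); label the merged cluster GW
  updated: d(B,GW)=8, d(GW,J)=33/2, d(GW,L)=11, d(GW,V)=25/2, d(GW,X)=20
iteration 2: select B,L (d=2); attach at lengths (1, 1); label the merged cluster BL
  updated: d(BL,GW)=19/2, d(BL,J)=35/2, d(BL,V)=11, d(BL,X)=17/2
iteration 3: select J,X (d=2); attach at lengths (1, 1); label the merged cluster JX
  updated: d(BL,JX)=13, d(GW,JX)=73/4, d(JX,V)=33/2
iteration 4: select BL,GW (d=19/2); attach at lengths (15/4, 17/4); label the merged cluster BGLW
  updated: d(BGLW,JX)=125/8, d(BGLW,V)=47/4
iteration 5: select BGLW,V (d=47/4); attach at lengths (9/8, 47/8); label the merged cluster BGLVW
  updated: d(BGLVW,JX)=79/5
iteration 6: select BGLVW,JX (d=79/5); attach at lengths (81/40, 69/10); label the merged cluster BGJLVWX
final tree: ((((B:1,L:1):15/4,(G:1/2,W:1/2):17/4):9/8,V:47/8):81/40,(J:1,X:1):69/10)
total length: 1157/40

1157/40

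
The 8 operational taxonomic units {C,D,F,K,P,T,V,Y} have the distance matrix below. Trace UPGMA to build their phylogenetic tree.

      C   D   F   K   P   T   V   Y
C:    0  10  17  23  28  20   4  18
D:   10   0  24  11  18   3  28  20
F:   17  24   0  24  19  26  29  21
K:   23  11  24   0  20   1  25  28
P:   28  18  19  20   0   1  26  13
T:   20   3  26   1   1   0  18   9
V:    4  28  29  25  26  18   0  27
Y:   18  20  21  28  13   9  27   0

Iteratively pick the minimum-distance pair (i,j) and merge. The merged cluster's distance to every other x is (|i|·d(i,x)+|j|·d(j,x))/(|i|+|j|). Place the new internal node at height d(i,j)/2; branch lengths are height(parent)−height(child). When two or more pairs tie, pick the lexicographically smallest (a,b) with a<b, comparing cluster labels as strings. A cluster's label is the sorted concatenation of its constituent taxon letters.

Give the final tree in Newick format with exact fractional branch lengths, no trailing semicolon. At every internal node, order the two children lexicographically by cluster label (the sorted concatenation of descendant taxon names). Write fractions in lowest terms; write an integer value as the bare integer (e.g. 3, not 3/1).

(((C:2,V:2):183/20,(((D:7/2,(K:1/2,T:1/2):3):3,P:13/2):9/4,Y:35/4):12/5):39/140,F:80/7)

iteration 1: select K,T (d=1); attach at lengths (1/2, 1/2); label the merged cluster KT
  updated: d(C,KT)=43/2, d(D,KT)=7, d(F,KT)=25, d(KT,P)=21/2, d(KT,V)=43/2, d(KT,Y)=37/2
iteration 2: select C,V (d=4); attach at lengths (2, 2); label the merged cluster CV
  updated: d(CV,D)=19, d(CV,F)=23, d(CV,KT)=43/2, d(CV,P)=27, d(CV,Y)=45/2
iteration 3: select D,KT (d=7); attach at lengths (7/2, 3); label the merged cluster DKT
  updated: d(CV,DKT)=62/3, d(DKT,F)=74/3, d(DKT,P)=13, d(DKT,Y)=19
iteration 4: select DKT,P (d=13); attach at lengths (3, 13/2); label the merged cluster DKPT
  updated: d(CV,DKPT)=89/4, d(DKPT,F)=93/4, d(DKPT,Y)=35/2
iteration 5: select DKPT,Y (d=35/2); attach at lengths (9/4, 35/4); label the merged cluster DKPTY
  updated: d(CV,DKPTY)=223/10, d(DKPTY,F)=114/5
iteration 6: select CV,DKPTY (d=223/10); attach at lengths (183/20, 12/5); label the merged cluster CDKPTVY
  updated: d(CDKPTVY,F)=160/7
iteration 7: select CDKPTVY,F (d=160/7); attach at lengths (39/140, 80/7); label the merged cluster CDFKPTVY
final tree: (((C:2,V:2):183/20,(((D:7/2,(K:1/2,T:1/2):3):3,P:13/2):9/4,Y:35/4):12/5):39/140,F:80/7)
total length: 1934/35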